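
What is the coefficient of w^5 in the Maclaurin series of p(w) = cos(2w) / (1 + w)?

1/3

Multiply the two series term by term and collect like powers.
[w^0] = 1;  [w^1] = -1;  [w^2] = -1;  [w^3] = 1;  [w^4] = -1/3;  [w^5] = 1/3.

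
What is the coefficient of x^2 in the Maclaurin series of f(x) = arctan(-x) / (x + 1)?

Use 1/(1 - r) = Σ r^k on the denominator, then take the Cauchy product.
f(0) = 0
f′(0) = -1
f′′(0) = 2
So c_2 = f′′(0)/2! = 1.

1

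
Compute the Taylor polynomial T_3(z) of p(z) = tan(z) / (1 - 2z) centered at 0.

Take the Cauchy product of the two expansions.
p(0) = 0
p′(0) = 1
p′′(0) = 4
p′′′(0) = 26
The Taylor polynomial is Σ p^(k)(0)/k! · z^k.

13*z^3/3 + 2*z^2 + z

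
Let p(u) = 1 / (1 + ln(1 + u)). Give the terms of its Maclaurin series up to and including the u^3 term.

-7*u^3/3 + 3*u^2/2 - u + 1

Write 1/(1+u) = 1 - u + u^2 - u^3 + ... and substitute the series for u.
[u^0] = 1;  [u^1] = -1;  [u^2] = 3/2;  [u^3] = -7/3.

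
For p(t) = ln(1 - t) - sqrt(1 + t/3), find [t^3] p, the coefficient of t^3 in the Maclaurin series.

-145/432

Add the two expansions coefficient-wise.
p(0) = -1
p′(0) = -7/6
p′′(0) = -35/36
p′′′(0) = -145/72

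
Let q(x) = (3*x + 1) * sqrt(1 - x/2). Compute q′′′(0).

Shift and add copies of the series according to the polynomial's terms.
The coefficient of x^3 in the expansion is -13/128, so q′′′(0) = 3! * (-13/128) = -39/64.

-39/64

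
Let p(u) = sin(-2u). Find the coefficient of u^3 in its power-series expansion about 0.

Compute the successive derivatives at the expansion point and divide by k!.
p(0) = 0
p′(0) = -2
p′′(0) = 0
p′′′(0) = 8
So c_3 = p′′′(0)/3! = 4/3.

4/3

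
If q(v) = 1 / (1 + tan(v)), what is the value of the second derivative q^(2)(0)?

2

Write 1/(1+u) = 1 - u + u^2 - u^3 + ... and substitute the series for u.
From the series, [v^2] q = 1; multiply by 2! = 2 to get 2.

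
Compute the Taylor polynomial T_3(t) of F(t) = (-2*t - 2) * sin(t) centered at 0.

Distribute the polynomial across the series and collect like powers.
F(0) = 0
F′(0) = -2
F′′(0) = -4
F′′′(0) = 2
Then c_k = F^(k)(0)/k! gives each Taylor coefficient.

t^3/3 - 2*t^2 - 2*t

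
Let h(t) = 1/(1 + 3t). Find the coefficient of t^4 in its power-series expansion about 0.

81

h(0) = 1
h′(0) = -3
h′′(0) = 18
h′′′(0) = -162
h^(4)(0) = 1944
So c_4 = h^(4)(0)/4! = 81.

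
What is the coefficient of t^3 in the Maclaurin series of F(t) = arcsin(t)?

1/6

F(0) = 0
F′(0) = 1
F′′(0) = 0
F′′′(0) = 1
So c_3 = F′′′(0)/3! = 1/6.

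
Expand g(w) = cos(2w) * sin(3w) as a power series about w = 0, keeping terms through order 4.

-21*w^3/2 + 3*w

Take the Cauchy product of the two expansions.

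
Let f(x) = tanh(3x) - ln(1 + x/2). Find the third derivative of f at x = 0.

Add the two expansions coefficient-wise.
From the series, [x^3] f = -217/24; multiply by 3! = 6 to get -217/4.

-217/4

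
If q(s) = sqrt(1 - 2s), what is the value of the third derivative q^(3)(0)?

-3

Differentiate repeatedly and evaluate at the center.
From the series, [s^3] q = -1/2; multiply by 3! = 6 to get -3.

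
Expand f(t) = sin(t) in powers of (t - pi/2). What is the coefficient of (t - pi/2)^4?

1/24

[(t - pi/2)^0] = 1;  [(t - pi/2)^1] = 0;  [(t - pi/2)^2] = -1/2;  [(t - pi/2)^3] = 0;  [(t - pi/2)^4] = 1/24.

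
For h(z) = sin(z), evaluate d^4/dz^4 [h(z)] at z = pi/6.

The coefficient of (z - pi/6)^4 in the expansion is 1/48, so h^(4)(pi/6) = 4! * (1/48) = 1/2.

1/2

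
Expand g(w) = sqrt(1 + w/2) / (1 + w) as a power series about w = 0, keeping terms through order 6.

46355*w^6/65536 - 5797*w^5/8192 + 1451*w^4/2048 - 91*w^3/128 + 23*w^2/32 - 3*w/4 + 1

Write out both Maclaurin series and multiply, keeping only the needed powers.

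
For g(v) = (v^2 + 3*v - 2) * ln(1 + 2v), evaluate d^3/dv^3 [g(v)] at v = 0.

-56

Multiply each power in the prefactor through the base expansion.
From the series, [v^3] g = -28/3; multiply by 3! = 6 to get -56.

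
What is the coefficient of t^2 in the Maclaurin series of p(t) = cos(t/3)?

[t^0] = 1;  [t^1] = 0;  [t^2] = -1/18.
So c_2 = p′′(0)/2! = -1/18.

-1/18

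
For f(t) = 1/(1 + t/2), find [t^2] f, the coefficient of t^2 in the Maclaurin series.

f(0) = 1
f′(0) = -1/2
f′′(0) = 1/2

1/4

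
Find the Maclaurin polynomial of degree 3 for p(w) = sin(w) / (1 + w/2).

Multiply the two series term by term and collect like powers.
[w^0] = 0;  [w^1] = 1;  [w^2] = -1/2;  [w^3] = 1/12.

w^3/12 - w^2/2 + w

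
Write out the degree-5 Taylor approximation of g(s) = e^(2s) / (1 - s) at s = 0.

109*s^5/15 + 7*s^4 + 19*s^3/3 + 5*s^2 + 3*s + 1

Take the Cauchy product of the two expansions.
g(0) = 1
g′(0) = 3
g′′(0) = 10
g′′′(0) = 38
g^(4)(0) = 168
g^(5)(0) = 872
Dividing each by k! gives the coefficients c_0, ..., c_5.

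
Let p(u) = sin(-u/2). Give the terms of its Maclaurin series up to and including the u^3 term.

u^3/48 - u/2

[u^0] = 0;  [u^1] = -1/2;  [u^2] = 0;  [u^3] = 1/48.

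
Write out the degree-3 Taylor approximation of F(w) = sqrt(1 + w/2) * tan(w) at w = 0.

Write out both Maclaurin series and multiply, keeping only the needed powers.
[w^0] = 0;  [w^1] = 1;  [w^2] = 1/4;  [w^3] = 29/96.

29*w^3/96 + w^2/4 + w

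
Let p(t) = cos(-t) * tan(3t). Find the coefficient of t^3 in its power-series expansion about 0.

15/2

Write out both Maclaurin series and multiply, keeping only the needed powers.
p(0) = 0
p′(0) = 3
p′′(0) = 0
p′′′(0) = 45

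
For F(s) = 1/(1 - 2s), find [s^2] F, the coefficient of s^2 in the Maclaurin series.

4

F(0) = 1
F′(0) = 2
F′′(0) = 8
The Taylor polynomial is Σ F^(k)(0)/k! · s^k.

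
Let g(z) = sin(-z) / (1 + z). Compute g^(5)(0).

Take the Cauchy product of the two expansions.
From the series, [z^5] g = -101/120; multiply by 5! = 120 to get -101.

-101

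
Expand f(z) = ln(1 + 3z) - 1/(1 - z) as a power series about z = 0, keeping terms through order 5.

Add the two expansions coefficient-wise.
[z^0] = -1;  [z^1] = 2;  [z^2] = -11/2;  [z^3] = 8;  [z^4] = -85/4;  [z^5] = 238/5.

238*z^5/5 - 85*z^4/4 + 8*z^3 - 11*z^2/2 + 2*z - 1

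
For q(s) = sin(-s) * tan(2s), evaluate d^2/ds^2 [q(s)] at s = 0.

Write out both Maclaurin series and multiply, keeping only the needed powers.
The coefficient of s^2 in the expansion is -2, so q′′(0) = 2! * (-2) = -4.

-4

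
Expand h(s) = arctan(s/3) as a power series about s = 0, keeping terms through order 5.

s^5/1215 - s^3/81 + s/3

Apply the Taylor formula c_k = f^(k)(a)/k!.
[s^0] = 0;  [s^1] = 1/3;  [s^2] = 0;  [s^3] = -1/81;  [s^4] = 0;  [s^5] = 1/1215.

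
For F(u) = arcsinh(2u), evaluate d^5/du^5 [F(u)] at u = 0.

The coefficient of u^5 in the expansion is 12/5, so F^(5)(0) = 5! * (12/5) = 288.

288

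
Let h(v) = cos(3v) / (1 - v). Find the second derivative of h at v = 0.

Write out both Maclaurin series and multiply, keeping only the needed powers.
From the series, [v^2] h = -7/2; multiply by 2! = 2 to get -7.

-7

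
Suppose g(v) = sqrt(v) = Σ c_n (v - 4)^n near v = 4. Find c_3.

Compute the successive derivatives at the expansion point and divide by k!.
g(4) = 2
g′(4) = 1/4
g′′(4) = -1/32
g′′′(4) = 3/256
So c_3 = g′′′(4)/3! = 1/512.

1/512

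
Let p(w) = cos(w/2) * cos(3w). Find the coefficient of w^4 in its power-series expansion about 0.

1513/384

Multiply the two series term by term and collect like powers.
p(0) = 1
p′(0) = 0
p′′(0) = -37/4
p′′′(0) = 0
p^(4)(0) = 1513/16
So c_4 = p^(4)(0)/4! = 1513/384.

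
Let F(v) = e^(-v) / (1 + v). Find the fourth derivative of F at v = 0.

65

Write out both Maclaurin series and multiply, keeping only the needed powers.
The coefficient of v^4 in the expansion is 65/24, so F^(4)(0) = 4! * (65/24) = 65.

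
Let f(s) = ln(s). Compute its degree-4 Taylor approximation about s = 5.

-(s - 5)^4/2500 + (s - 5)^3/375 - (s - 5)^2/50 + (s - 5)/5 + ln(5)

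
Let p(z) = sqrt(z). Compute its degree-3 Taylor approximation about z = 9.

(z - 9)^3/3888 - (z - 9)^2/216 + (z - 9)/6 + 3

[(z - 9)^0] = 3;  [(z - 9)^1] = 1/6;  [(z - 9)^2] = -1/216;  [(z - 9)^3] = 1/3888.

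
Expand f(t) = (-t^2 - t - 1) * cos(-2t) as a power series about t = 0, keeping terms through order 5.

Distribute the polynomial across the series and collect like powers.

-2*t^5/3 + 4*t^4/3 + 2*t^3 + t^2 - t - 1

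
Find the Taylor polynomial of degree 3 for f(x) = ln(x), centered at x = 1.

Use the known series and substitute for the argument.
f(1) = 0
f′(1) = 1
f′′(1) = -1
f′′′(1) = 2

(x - 1)^3/3 - (x - 1)^2/2 + (x - 1)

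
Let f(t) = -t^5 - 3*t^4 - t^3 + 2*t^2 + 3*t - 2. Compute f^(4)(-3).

288

The coefficient of (t + 3)^4 in the expansion is 12, so f^(4)(-3) = 4! * (12) = 288.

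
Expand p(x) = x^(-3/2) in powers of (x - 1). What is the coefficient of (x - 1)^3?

-35/16

p(1) = 1
p′(1) = -3/2
p′′(1) = 15/4
p′′′(1) = -105/8
Dividing each by k! gives the coefficients c_0, ..., c_3.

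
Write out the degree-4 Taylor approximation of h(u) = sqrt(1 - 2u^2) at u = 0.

Compute the successive derivatives at the expansion point and divide by k!.
[u^0] = 1;  [u^1] = 0;  [u^2] = -1;  [u^3] = 0;  [u^4] = -1/2.

-u^4/2 - u^2 + 1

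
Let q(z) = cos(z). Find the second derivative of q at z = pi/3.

-1/2

The coefficient of (z - pi/3)^2 in the expansion is -1/4, so q′′(pi/3) = 2! * (-1/4) = -1/2.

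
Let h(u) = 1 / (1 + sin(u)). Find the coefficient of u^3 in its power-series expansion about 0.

Write 1/(1+u) = 1 - u + u^2 - u^3 + ... and substitute the series for u.

-5/6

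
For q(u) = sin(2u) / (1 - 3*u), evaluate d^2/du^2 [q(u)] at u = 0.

12

Multiply the numerator's expansion by the denominator's geometric series.
The coefficient of u^2 in the expansion is 6, so q′′(0) = 2! * (6) = 12.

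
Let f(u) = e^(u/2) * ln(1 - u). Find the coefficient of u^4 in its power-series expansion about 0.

Expand each factor separately, then convolve coefficients.
f(0) = 0
f′(0) = -1
f′′(0) = -2
f′′′(0) = -17/4
f^(4)(0) = -12
Then c_k = f^(k)(0)/k! gives each Taylor coefficient.

-1/2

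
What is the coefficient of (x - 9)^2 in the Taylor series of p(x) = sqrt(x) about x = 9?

-1/216

p(9) = 3
p′(9) = 1/6
p′′(9) = -1/108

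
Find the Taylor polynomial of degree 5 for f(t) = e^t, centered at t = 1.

Compute the successive derivatives at the expansion point and divide by k!.
f(1) = e
f′(1) = e
f′′(1) = e
f′′′(1) = e
f^(4)(1) = e
f^(5)(1) = e

e*(t - 1)^5/120 + e*(t - 1)^4/24 + e*(t - 1)^3/6 + e*(t - 1)^2/2 + e*(t - 1) + e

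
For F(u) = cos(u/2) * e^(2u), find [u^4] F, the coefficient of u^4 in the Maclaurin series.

Write out both Maclaurin series and multiply, keeping only the needed powers.
F(0) = 1
F′(0) = 2
F′′(0) = 15/4
F′′′(0) = 13/2
F^(4)(0) = 161/16
So c_4 = F^(4)(0)/4! = 161/384.

161/384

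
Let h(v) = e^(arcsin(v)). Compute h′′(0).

1

Substitute the inner expansion into the outer series and collect powers.
The coefficient of v^2 in the expansion is 1/2, so h′′(0) = 2! * (1/2) = 1.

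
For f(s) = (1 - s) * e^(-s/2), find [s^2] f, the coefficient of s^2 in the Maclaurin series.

Distribute the polynomial across the series and collect like powers.
So c_2 = f′′(0)/2! = 5/8.

5/8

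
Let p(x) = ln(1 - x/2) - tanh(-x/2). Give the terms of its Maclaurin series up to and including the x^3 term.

Combine the two series term by term.
[x^0] = 0;  [x^1] = 0;  [x^2] = -1/8;  [x^3] = -1/12.

-x^3/12 - x^2/8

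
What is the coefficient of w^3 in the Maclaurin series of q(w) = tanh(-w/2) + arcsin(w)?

5/24

Add the two expansions coefficient-wise.
q(0) = 0
q′(0) = 1/2
q′′(0) = 0
q′′′(0) = 5/4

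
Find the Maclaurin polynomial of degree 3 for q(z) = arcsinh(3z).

Use the known series and substitute for the argument.
[z^0] = 0;  [z^1] = 3;  [z^2] = 0;  [z^3] = -9/2.

-9*z^3/2 + 3*z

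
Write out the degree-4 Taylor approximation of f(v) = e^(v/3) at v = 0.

Apply the Taylor formula c_k = f^(k)(a)/k!.
[v^0] = 1;  [v^1] = 1/3;  [v^2] = 1/18;  [v^3] = 1/162;  [v^4] = 1/1944.

v^4/1944 + v^3/162 + v^2/18 + v/3 + 1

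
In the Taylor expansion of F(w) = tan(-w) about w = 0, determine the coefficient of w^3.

Apply the Taylor formula c_k = f^(k)(a)/k!.
So c_3 = F′′′(0)/3! = -1/3.

-1/3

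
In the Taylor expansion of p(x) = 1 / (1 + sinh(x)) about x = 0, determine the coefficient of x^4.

4/3

Use the geometric series for the reciprocal, then substitute.
p(0) = 1
p′(0) = -1
p′′(0) = 2
p′′′(0) = -7
p^(4)(0) = 32
Then c_k = p^(k)(0)/k! gives each Taylor coefficient.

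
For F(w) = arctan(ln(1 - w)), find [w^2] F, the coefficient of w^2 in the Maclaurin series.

Substitute the inner expansion into the outer series and collect powers.
F(0) = 0
F′(0) = -1
F′′(0) = -1
Then c_k = F^(k)(0)/k! gives each Taylor coefficient.

-1/2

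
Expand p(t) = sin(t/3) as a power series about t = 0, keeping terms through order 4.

-t^3/162 + t/3

[t^0] = 0;  [t^1] = 1/3;  [t^2] = 0;  [t^3] = -1/162;  [t^4] = 0.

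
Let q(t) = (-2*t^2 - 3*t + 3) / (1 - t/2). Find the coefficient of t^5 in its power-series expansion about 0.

-11/32

Shift and add copies of the series according to the polynomial's terms.
[t^0] = 3;  [t^1] = -3/2;  [t^2] = -11/4;  [t^3] = -11/8;  [t^4] = -11/16;  [t^5] = -11/32.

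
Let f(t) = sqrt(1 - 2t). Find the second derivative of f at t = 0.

Apply the Taylor formula c_k = f^(k)(a)/k!.
The coefficient of t^2 in the expansion is -1/2, so f′′(0) = 2! * (-1/2) = -1.

-1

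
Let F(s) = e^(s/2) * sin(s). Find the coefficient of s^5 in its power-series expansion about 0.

Multiply the two series term by term and collect like powers.

-19/1920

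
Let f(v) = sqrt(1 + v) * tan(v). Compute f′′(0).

1

Multiply the two series term by term and collect like powers.
From the series, [v^2] f = 1/2; multiply by 2! = 2 to get 1.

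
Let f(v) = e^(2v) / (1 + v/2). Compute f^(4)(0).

Multiply the two series term by term and collect like powers.
The coefficient of v^4 in the expansion is 5/16, so f^(4)(0) = 4! * (5/16) = 15/2.

15/2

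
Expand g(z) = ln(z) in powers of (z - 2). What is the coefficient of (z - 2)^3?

1/24

Use the known series and substitute for the argument.
g(2) = ln(2)
g′(2) = 1/2
g′′(2) = -1/4
g′′′(2) = 1/4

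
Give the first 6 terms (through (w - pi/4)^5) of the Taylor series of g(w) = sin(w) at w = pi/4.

sqrt(2)*(w - pi/4)^5/240 + sqrt(2)*(w - pi/4)^4/48 - sqrt(2)*(w - pi/4)^3/12 - sqrt(2)*(w - pi/4)^2/4 + sqrt(2)*(w - pi/4)/2 + sqrt(2)/2

g(pi/4) = sqrt(2)/2
g′(pi/4) = sqrt(2)/2
g′′(pi/4) = -sqrt(2)/2
g′′′(pi/4) = -sqrt(2)/2
g^(4)(pi/4) = sqrt(2)/2
g^(5)(pi/4) = sqrt(2)/2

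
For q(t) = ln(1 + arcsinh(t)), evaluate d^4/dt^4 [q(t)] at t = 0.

-2

Compose series: expand the inner function first, then feed it into the outer expansion.
From the series, [t^4] q = -1/12; multiply by 4! = 24 to get -2.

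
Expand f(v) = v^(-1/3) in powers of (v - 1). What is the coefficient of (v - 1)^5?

[(v - 1)^0] = 1;  [(v - 1)^1] = -1/3;  [(v - 1)^2] = 2/9;  [(v - 1)^3] = -14/81;  [(v - 1)^4] = 35/243;  [(v - 1)^5] = -91/729.
So c_5 = f^(5)(1)/5! = -91/729.

-91/729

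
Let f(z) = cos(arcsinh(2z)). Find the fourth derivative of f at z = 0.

Let u equal the inner series; expand the outer function in u and truncate.
The coefficient of z^4 in the expansion is 10/3, so f^(4)(0) = 4! * (10/3) = 80.

80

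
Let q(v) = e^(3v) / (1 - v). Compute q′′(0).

Write out both Maclaurin series and multiply, keeping only the needed powers.
The coefficient of v^2 in the expansion is 17/2, so q′′(0) = 2! * (17/2) = 17.

17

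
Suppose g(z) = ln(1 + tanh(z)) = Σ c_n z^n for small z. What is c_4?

Let u equal the inner series; expand the outer function in u and truncate.
[z^0] = 0;  [z^1] = 1;  [z^2] = -1/2;  [z^3] = 0;  [z^4] = 1/12.
So c_4 = g^(4)(0)/4! = 1/12.

1/12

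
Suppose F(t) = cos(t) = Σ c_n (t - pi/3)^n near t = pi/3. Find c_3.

[(t - pi/3)^0] = 1/2;  [(t - pi/3)^1] = -sqrt(3)/2;  [(t - pi/3)^2] = -1/4;  [(t - pi/3)^3] = sqrt(3)/12.

sqrt(3)/12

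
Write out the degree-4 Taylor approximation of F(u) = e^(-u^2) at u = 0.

u^4/2 - u^2 + 1

[u^0] = 1;  [u^1] = 0;  [u^2] = -1;  [u^3] = 0;  [u^4] = 1/2.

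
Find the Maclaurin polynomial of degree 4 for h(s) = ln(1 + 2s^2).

[s^0] = 0;  [s^1] = 0;  [s^2] = 2;  [s^3] = 0;  [s^4] = -2.

-2*s^4 + 2*s^2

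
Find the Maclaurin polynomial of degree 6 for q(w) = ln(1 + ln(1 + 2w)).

-7336*w^6/45 + 304*w^5/5 - 70*w^4/3 + 28*w^3/3 - 4*w^2 + 2*w

Let u equal the inner series; expand the outer function in u and truncate.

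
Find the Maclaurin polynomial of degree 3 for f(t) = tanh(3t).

-9*t^3 + 3*t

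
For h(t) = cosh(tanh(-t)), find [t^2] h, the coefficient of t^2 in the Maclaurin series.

1/2

Substitute the inner expansion into the outer series and collect powers.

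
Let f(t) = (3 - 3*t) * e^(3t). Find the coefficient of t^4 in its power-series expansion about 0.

Shift and add copies of the series according to the polynomial's terms.
f(0) = 3
f′(0) = 6
f′′(0) = 9
f′′′(0) = 0
f^(4)(0) = -81
So c_4 = f^(4)(0)/4! = -27/8.

-27/8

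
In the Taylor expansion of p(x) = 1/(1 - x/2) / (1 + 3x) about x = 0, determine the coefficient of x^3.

-185/8

Write out both Maclaurin series and multiply, keeping only the needed powers.
[x^0] = 1;  [x^1] = -5/2;  [x^2] = 31/4;  [x^3] = -185/8.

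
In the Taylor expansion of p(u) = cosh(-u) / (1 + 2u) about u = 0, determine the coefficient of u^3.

-9

Write out both Maclaurin series and multiply, keeping only the needed powers.
[u^0] = 1;  [u^1] = -2;  [u^2] = 9/2;  [u^3] = -9.
So c_3 = p′′′(0)/3! = -9.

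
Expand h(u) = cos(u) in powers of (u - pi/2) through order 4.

(u - pi/2)^3/6 - (u - pi/2)

Compute the successive derivatives at the expansion point and divide by k!.
h(pi/2) = 0
h′(pi/2) = -1
h′′(pi/2) = 0
h′′′(pi/2) = 1
h^(4)(pi/2) = 0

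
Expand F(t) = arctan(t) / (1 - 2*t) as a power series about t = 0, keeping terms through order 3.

11*t^3/3 + 2*t^2 + t

Multiply the numerator's expansion by the denominator's geometric series.
F(0) = 0
F′(0) = 1
F′′(0) = 4
F′′′(0) = 22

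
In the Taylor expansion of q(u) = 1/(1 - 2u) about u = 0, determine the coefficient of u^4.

16

Differentiate repeatedly and evaluate at the center.
q(0) = 1
q′(0) = 2
q′′(0) = 8
q′′′(0) = 48
q^(4)(0) = 384
So c_4 = q^(4)(0)/4! = 16.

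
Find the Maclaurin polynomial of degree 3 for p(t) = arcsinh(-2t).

4*t^3/3 - 2*t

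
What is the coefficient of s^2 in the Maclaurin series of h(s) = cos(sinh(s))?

-1/2

Substitute the inner expansion into the outer series and collect powers.
h(0) = 1
h′(0) = 0
h′′(0) = -1
So c_2 = h′′(0)/2! = -1/2.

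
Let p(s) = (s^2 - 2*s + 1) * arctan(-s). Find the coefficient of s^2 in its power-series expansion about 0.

2

Distribute the polynomial across the series and collect like powers.
[s^0] = 0;  [s^1] = -1;  [s^2] = 2.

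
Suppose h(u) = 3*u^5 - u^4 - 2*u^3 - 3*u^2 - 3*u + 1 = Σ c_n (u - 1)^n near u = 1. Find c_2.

h(1) = -5
h′(1) = -4
h′′(1) = 30

15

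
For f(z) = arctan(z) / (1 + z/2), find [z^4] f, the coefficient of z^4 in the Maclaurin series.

1/24

Write out both Maclaurin series and multiply, keeping only the needed powers.
[z^0] = 0;  [z^1] = 1;  [z^2] = -1/2;  [z^3] = -1/12;  [z^4] = 1/24.
So c_4 = f^(4)(0)/4! = 1/24.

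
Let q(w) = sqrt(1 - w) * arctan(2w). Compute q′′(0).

-2

Multiply the two series term by term and collect like powers.
The coefficient of w^2 in the expansion is -1, so q′′(0) = 2! * (-1) = -2.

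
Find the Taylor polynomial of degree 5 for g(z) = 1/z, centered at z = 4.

-(z - 4)^5/4096 + (z - 4)^4/1024 - (z - 4)^3/256 + (z - 4)^2/64 - (z - 4)/16 + 1/4

[(z - 4)^0] = 1/4;  [(z - 4)^1] = -1/16;  [(z - 4)^2] = 1/64;  [(z - 4)^3] = -1/256;  [(z - 4)^4] = 1/1024;  [(z - 4)^5] = -1/4096.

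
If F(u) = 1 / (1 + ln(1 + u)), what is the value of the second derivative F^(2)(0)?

3

Use the geometric series for the reciprocal, then substitute.
From the series, [u^2] F = 3/2; multiply by 2! = 2 to get 3.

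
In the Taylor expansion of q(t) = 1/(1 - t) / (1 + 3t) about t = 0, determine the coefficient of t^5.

Write out both Maclaurin series and multiply, keeping only the needed powers.
q(0) = 1
q′(0) = -2
q′′(0) = 14
q′′′(0) = -120
q^(4)(0) = 1464
q^(5)(0) = -21840
So c_5 = q^(5)(0)/5! = -182.

-182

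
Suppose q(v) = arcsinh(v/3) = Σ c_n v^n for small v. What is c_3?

q(0) = 0
q′(0) = 1/3
q′′(0) = 0
q′′′(0) = -1/27
Then c_k = q^(k)(0)/k! gives each Taylor coefficient.

-1/162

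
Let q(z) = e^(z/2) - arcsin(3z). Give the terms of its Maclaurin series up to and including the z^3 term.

-215*z^3/48 + z^2/8 - 5*z/2 + 1

Combine the two series term by term.
[z^0] = 1;  [z^1] = -5/2;  [z^2] = 1/8;  [z^3] = -215/48.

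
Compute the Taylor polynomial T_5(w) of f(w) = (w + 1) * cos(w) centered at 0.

w^5/24 + w^4/24 - w^3/2 - w^2/2 + w + 1

Distribute the polynomial across the series and collect like powers.
f(0) = 1
f′(0) = 1
f′′(0) = -1
f′′′(0) = -3
f^(4)(0) = 1
f^(5)(0) = 5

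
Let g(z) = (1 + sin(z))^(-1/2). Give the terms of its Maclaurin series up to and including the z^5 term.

-361*z^5/3840 + 19*z^4/128 - 11*z^3/48 + 3*z^2/8 - z/2 + 1

Substitute the inner expansion into the outer series and collect powers.
g(0) = 1
g′(0) = -1/2
g′′(0) = 3/4
g′′′(0) = -11/8
g^(4)(0) = 57/16
g^(5)(0) = -361/32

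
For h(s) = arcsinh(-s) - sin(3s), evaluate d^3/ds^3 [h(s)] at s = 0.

Combine the two series term by term.
The coefficient of s^3 in the expansion is 14/3, so h′′′(0) = 3! * (14/3) = 28.

28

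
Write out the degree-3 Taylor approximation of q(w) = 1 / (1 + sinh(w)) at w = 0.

-7*w^3/6 + w^2 - w + 1

Write 1/(1+u) = 1 - u + u^2 - u^3 + ... and substitute the series for u.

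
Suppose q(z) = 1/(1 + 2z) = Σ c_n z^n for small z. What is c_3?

Apply the Taylor formula c_k = f^(k)(a)/k!.
q(0) = 1
q′(0) = -2
q′′(0) = 8
q′′′(0) = -48
So c_3 = q′′′(0)/3! = -8.

-8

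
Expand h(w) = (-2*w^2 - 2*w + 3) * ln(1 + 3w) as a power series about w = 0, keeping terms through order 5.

1683*w^5/10 - 279*w^4/4 + 30*w^3 - 39*w^2/2 + 9*w

Multiply each power in the prefactor through the base expansion.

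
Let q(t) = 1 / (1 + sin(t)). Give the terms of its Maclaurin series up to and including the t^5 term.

-61*t^5/120 + 2*t^4/3 - 5*t^3/6 + t^2 - t + 1

Expand as Σ (-1)^k u^k with u equal to the inner function's series.
q(0) = 1
q′(0) = -1
q′′(0) = 2
q′′′(0) = -5
q^(4)(0) = 16
q^(5)(0) = -61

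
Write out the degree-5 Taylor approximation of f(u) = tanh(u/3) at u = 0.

2*u^5/3645 - u^3/81 + u/3

Differentiate repeatedly and evaluate at the center.
[u^0] = 0;  [u^1] = 1/3;  [u^2] = 0;  [u^3] = -1/81;  [u^4] = 0;  [u^5] = 2/3645.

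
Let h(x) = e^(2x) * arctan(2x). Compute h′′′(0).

8

Multiply the two series term by term and collect like powers.
The coefficient of x^3 in the expansion is 4/3, so h′′′(0) = 3! * (4/3) = 8.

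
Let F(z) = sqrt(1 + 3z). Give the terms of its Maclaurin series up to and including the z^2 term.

F(0) = 1
F′(0) = 3/2
F′′(0) = -9/4
Dividing each by k! gives the coefficients c_0, ..., c_2.

-9*z^2/8 + 3*z/2 + 1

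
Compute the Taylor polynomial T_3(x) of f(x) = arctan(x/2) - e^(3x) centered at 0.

-109*x^3/24 - 9*x^2/2 - 5*x/2 - 1

Add the two expansions coefficient-wise.
[x^0] = -1;  [x^1] = -5/2;  [x^2] = -9/2;  [x^3] = -109/24.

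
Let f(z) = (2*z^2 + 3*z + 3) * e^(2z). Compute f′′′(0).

84

Multiply each power in the prefactor through the base expansion.
From the series, [z^3] f = 14; multiply by 3! = 6 to get 84.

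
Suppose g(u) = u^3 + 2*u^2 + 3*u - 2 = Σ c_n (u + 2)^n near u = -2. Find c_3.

1

g(-2) = -8
g′(-2) = 7
g′′(-2) = -8
g′′′(-2) = 6
So c_3 = g′′′(-2)/3! = 1.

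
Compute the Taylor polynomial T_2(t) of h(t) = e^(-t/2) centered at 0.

t^2/8 - t/2 + 1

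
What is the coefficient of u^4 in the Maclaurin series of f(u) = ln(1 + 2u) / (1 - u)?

Multiply the two series term by term and collect like powers.
f(0) = 0
f′(0) = 2
f′′(0) = 0
f′′′(0) = 16
f^(4)(0) = -32
So c_4 = f^(4)(0)/4! = -4/3.

-4/3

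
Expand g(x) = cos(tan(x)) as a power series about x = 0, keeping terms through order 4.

Let u equal the inner series; expand the outer function in u and truncate.
g(0) = 1
g′(0) = 0
g′′(0) = -1
g′′′(0) = 0
g^(4)(0) = -7

-7*x^4/24 - x^2/2 + 1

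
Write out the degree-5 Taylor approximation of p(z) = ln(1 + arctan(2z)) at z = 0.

32*z^5/15 + 4*z^4/3 - 2*z^2 + 2*z

Let u equal the inner series; expand the outer function in u and truncate.
p(0) = 0
p′(0) = 2
p′′(0) = -4
p′′′(0) = 0
p^(4)(0) = 32
p^(5)(0) = 256
Then c_k = p^(k)(0)/k! gives each Taylor coefficient.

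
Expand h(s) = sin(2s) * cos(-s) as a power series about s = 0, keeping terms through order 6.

61*s^5/60 - 7*s^3/3 + 2*s

Multiply the two series term by term and collect like powers.
h(0) = 0
h′(0) = 2
h′′(0) = 0
h′′′(0) = -14
h^(4)(0) = 0
h^(5)(0) = 122
h^(6)(0) = 0
Dividing each by k! gives the coefficients c_0, ..., c_6.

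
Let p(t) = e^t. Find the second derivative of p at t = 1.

e

From the series, [(t - 1)^2] p = e/2; multiply by 2! = 2 to get e.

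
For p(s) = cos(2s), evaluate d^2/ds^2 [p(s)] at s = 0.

-4

The coefficient of s^2 in the expansion is -2, so p′′(0) = 2! * (-2) = -4.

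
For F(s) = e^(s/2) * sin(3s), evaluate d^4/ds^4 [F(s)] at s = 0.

Multiply the two series term by term and collect like powers.
From the series, [s^4] F = -35/16; multiply by 4! = 24 to get -105/2.

-105/2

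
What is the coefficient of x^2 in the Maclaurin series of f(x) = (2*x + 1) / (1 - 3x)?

Distribute the polynomial across the series and collect like powers.
f(0) = 1
f′(0) = 5
f′′(0) = 30
Dividing each by k! gives the coefficients c_0, ..., c_2.

15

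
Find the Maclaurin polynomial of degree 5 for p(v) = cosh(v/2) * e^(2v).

421*v^5/960 + 353*v^4/384 + 19*v^3/12 + 17*v^2/8 + 2*v + 1

Write out both Maclaurin series and multiply, keeping only the needed powers.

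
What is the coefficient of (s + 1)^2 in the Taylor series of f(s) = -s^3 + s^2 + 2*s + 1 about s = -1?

4

[(s + 1)^0] = 1;  [(s + 1)^1] = -3;  [(s + 1)^2] = 4.
So c_2 = f′′(-1)/2! = 4.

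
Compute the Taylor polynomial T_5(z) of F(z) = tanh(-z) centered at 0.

Compute the successive derivatives at the expansion point and divide by k!.
F(0) = 0
F′(0) = -1
F′′(0) = 0
F′′′(0) = 2
F^(4)(0) = 0
F^(5)(0) = -16

-2*z^5/15 + z^3/3 - z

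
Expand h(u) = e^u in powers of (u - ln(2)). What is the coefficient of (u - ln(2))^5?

1/60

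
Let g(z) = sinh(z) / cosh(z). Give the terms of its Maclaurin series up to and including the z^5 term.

Invert the denominator's series and multiply.

2*z^5/15 - z^3/3 + z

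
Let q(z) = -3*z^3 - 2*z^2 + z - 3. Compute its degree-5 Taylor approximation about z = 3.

[(z - 3)^0] = -99;  [(z - 3)^1] = -92;  [(z - 3)^2] = -29;  [(z - 3)^3] = -3;  [(z - 3)^4] = 0;  [(z - 3)^5] = 0.

-3*(z - 3)^3 - 29*(z - 3)^2 - 92*(z - 3) - 99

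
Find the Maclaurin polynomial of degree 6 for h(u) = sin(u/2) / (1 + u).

Expand each factor separately, then convolve coefficients.
h(0) = 0
h′(0) = 1/2
h′′(0) = -1
h′′′(0) = 23/8
h^(4)(0) = -23/2
h^(5)(0) = 1841/32
h^(6)(0) = -5523/16

-1841*u^6/3840 + 1841*u^5/3840 - 23*u^4/48 + 23*u^3/48 - u^2/2 + u/2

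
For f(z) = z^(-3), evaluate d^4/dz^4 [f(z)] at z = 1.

Compute the successive derivatives at the expansion point and divide by k!.
The coefficient of (z - 1)^4 in the expansion is 15, so f^(4)(1) = 4! * (15) = 360.

360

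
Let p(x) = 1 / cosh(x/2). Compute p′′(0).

Invert the denominator's series and multiply.
The coefficient of x^2 in the expansion is -1/8, so p′′(0) = 2! * (-1/8) = -1/4.

-1/4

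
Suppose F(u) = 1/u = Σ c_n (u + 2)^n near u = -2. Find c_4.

-1/32

Compute the successive derivatives at the expansion point and divide by k!.
[(u + 2)^0] = -1/2;  [(u + 2)^1] = -1/4;  [(u + 2)^2] = -1/8;  [(u + 2)^3] = -1/16;  [(u + 2)^4] = -1/32.
So c_4 = F^(4)(-2)/4! = -1/32.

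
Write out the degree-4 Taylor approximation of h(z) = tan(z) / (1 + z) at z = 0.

-4*z^4/3 + 4*z^3/3 - z^2 + z

Multiply the two series term by term and collect like powers.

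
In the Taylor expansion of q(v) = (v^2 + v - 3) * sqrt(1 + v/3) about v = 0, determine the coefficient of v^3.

7/48

Multiply each power in the prefactor through the base expansion.
[v^0] = -3;  [v^1] = 1/2;  [v^2] = 29/24;  [v^3] = 7/48.
So c_3 = q′′′(0)/3! = 7/48.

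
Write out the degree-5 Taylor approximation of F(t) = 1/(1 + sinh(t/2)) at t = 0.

-181*t^5/3840 + t^4/12 - 7*t^3/48 + t^2/4 - t/2 + 1

Compose series: expand the inner function first, then feed it into the outer expansion.
F(0) = 1
F′(0) = -1/2
F′′(0) = 1/2
F′′′(0) = -7/8
F^(4)(0) = 2
F^(5)(0) = -181/32
Dividing each by k! gives the coefficients c_0, ..., c_5.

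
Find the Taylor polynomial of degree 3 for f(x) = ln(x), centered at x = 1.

(x - 1)^3/3 - (x - 1)^2/2 + (x - 1)

Apply the Taylor formula c_k = f^(k)(a)/k!.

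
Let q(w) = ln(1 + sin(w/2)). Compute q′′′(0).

Plug the Maclaurin series of the inner function into that of the outer and collect terms.
The coefficient of w^3 in the expansion is 1/48, so q′′′(0) = 3! * (1/48) = 1/8.

1/8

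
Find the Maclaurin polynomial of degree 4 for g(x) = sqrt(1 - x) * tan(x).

-11*x^4/48 + 5*x^3/24 - x^2/2 + x

Multiply the two series term by term and collect like powers.
[x^0] = 0;  [x^1] = 1;  [x^2] = -1/2;  [x^3] = 5/24;  [x^4] = -11/48.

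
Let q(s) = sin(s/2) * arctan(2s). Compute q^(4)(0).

-33

Write out both Maclaurin series and multiply, keeping only the needed powers.
The coefficient of s^4 in the expansion is -11/8, so q^(4)(0) = 4! * (-11/8) = -33.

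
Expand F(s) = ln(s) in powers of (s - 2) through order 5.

(s - 2)^5/160 - (s - 2)^4/64 + (s - 2)^3/24 - (s - 2)^2/8 + (s - 2)/2 + ln(2)

F(2) = ln(2)
F′(2) = 1/2
F′′(2) = -1/4
F′′′(2) = 1/4
F^(4)(2) = -3/8
F^(5)(2) = 3/4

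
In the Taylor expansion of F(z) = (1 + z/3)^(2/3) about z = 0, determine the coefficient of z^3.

4/2187

[z^0] = 1;  [z^1] = 2/9;  [z^2] = -1/81;  [z^3] = 4/2187.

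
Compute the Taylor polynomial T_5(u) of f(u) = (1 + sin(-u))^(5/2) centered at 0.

Substitute the inner expansion into the outer series and collect powers.
f(0) = 1
f′(0) = -5/2
f′′(0) = 15/4
f′′′(0) = 5/8
f^(4)(0) = -255/16
f^(5)(0) = 475/32
Then c_k = f^(k)(0)/k! gives each Taylor coefficient.

95*u^5/768 - 85*u^4/128 + 5*u^3/48 + 15*u^2/8 - 5*u/2 + 1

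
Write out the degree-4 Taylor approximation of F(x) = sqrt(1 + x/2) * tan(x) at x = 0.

Take the Cauchy product of the two expansions.
F(0) = 0
F′(0) = 1
F′′(0) = 1/2
F′′′(0) = 29/16
F^(4)(0) = 35/16

35*x^4/384 + 29*x^3/96 + x^2/4 + x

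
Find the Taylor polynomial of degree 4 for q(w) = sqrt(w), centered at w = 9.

Apply the Taylor formula c_k = f^(k)(a)/k!.
q(9) = 3
q′(9) = 1/6
q′′(9) = -1/108
q′′′(9) = 1/648
q^(4)(9) = -5/11664

-5*(w - 9)^4/279936 + (w - 9)^3/3888 - (w - 9)^2/216 + (w - 9)/6 + 3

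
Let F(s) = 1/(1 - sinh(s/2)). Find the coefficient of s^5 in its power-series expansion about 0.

Let u equal the inner series; expand the outer function in u and truncate.
F(0) = 1
F′(0) = 1/2
F′′(0) = 1/2
F′′′(0) = 7/8
F^(4)(0) = 2
F^(5)(0) = 181/32
So c_5 = F^(5)(0)/5! = 181/3840.

181/3840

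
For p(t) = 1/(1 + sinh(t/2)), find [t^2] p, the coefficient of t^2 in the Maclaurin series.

Substitute the inner expansion into the outer series and collect powers.
p(0) = 1
p′(0) = -1/2
p′′(0) = 1/2

1/4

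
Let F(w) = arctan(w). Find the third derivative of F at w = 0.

-2

The coefficient of w^3 in the expansion is -1/3, so F′′′(0) = 3! * (-1/3) = -2.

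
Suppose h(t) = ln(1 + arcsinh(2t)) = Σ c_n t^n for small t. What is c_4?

-4/3

Compose series: expand the inner function first, then feed it into the outer expansion.
h(0) = 0
h′(0) = 2
h′′(0) = -4
h′′′(0) = 8
h^(4)(0) = -32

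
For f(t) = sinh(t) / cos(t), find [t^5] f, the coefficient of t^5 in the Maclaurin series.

3/10

Invert the denominator's series and multiply.
f(0) = 0
f′(0) = 1
f′′(0) = 0
f′′′(0) = 4
f^(4)(0) = 0
f^(5)(0) = 36
Then c_k = f^(k)(0)/k! gives each Taylor coefficient.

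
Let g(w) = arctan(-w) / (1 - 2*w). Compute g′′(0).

-4

Expand 1/(denominator) as a geometric series and multiply by the numerator's series.
The coefficient of w^2 in the expansion is -2, so g′′(0) = 2! * (-2) = -4.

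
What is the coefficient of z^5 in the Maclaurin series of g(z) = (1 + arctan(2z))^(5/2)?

51/8

Let u equal the inner series; expand the outer function in u and truncate.
g(0) = 1
g′(0) = 5
g′′(0) = 15
g′′′(0) = -25
g^(4)(0) = -495
g^(5)(0) = 765
So c_5 = g^(5)(0)/5! = 51/8.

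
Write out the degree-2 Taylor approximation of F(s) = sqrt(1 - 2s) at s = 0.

Use the known series and substitute for the argument.
F(0) = 1
F′(0) = -1
F′′(0) = -1
Then c_k = F^(k)(0)/k! gives each Taylor coefficient.

-s^2/2 - s + 1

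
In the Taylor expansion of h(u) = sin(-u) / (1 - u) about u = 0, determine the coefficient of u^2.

-1

Expand each factor separately, then convolve coefficients.
[u^0] = 0;  [u^1] = -1;  [u^2] = -1.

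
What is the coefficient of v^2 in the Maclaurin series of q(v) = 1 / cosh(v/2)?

-1/8

Invert the denominator's series and multiply.
[v^0] = 1;  [v^1] = 0;  [v^2] = -1/8.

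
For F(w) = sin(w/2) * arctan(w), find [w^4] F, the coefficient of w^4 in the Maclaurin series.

Multiply the two series term by term and collect like powers.
So c_4 = F^(4)(0)/4! = -3/16.

-3/16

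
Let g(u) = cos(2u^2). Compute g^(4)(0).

-48

From the series, [u^4] g = -2; multiply by 4! = 24 to get -48.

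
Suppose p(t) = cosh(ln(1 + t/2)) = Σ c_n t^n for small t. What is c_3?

-1/16

Let u equal the inner series; expand the outer function in u and truncate.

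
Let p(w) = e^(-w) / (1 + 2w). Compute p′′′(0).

-79

Expand each factor separately, then convolve coefficients.
From the series, [w^3] p = -79/6; multiply by 3! = 6 to get -79.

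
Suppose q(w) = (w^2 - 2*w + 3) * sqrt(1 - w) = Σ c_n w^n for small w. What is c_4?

-15/128

Distribute the polynomial across the series and collect like powers.
So c_4 = q^(4)(0)/4! = -15/128.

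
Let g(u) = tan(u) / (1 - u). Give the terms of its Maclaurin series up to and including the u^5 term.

Multiply the two series term by term and collect like powers.
[u^0] = 0;  [u^1] = 1;  [u^2] = 1;  [u^3] = 4/3;  [u^4] = 4/3;  [u^5] = 22/15.

22*u^5/15 + 4*u^4/3 + 4*u^3/3 + u^2 + u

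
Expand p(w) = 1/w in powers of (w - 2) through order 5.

-(w - 2)^5/64 + (w - 2)^4/32 - (w - 2)^3/16 + (w - 2)^2/8 - (w - 2)/4 + 1/2

[(w - 2)^0] = 1/2;  [(w - 2)^1] = -1/4;  [(w - 2)^2] = 1/8;  [(w - 2)^3] = -1/16;  [(w - 2)^4] = 1/32;  [(w - 2)^5] = -1/64.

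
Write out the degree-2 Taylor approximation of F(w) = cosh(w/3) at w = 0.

Apply the Taylor formula c_k = f^(k)(a)/k!.
F(0) = 1
F′(0) = 0
F′′(0) = 1/9

w^2/18 + 1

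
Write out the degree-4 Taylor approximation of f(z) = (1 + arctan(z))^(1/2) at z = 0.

17*z^4/384 - 5*z^3/48 - z^2/8 + z/2 + 1

Plug the Maclaurin series of the inner function into that of the outer and collect terms.
f(0) = 1
f′(0) = 1/2
f′′(0) = -1/4
f′′′(0) = -5/8
f^(4)(0) = 17/16
Then c_k = f^(k)(0)/k! gives each Taylor coefficient.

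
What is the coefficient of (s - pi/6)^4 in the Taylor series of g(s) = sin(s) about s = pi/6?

1/48

g(pi/6) = 1/2
g′(pi/6) = sqrt(3)/2
g′′(pi/6) = -1/2
g′′′(pi/6) = -sqrt(3)/2
g^(4)(pi/6) = 1/2
So c_4 = g^(4)(pi/6)/4! = 1/48.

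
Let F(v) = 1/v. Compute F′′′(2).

-3/8

The coefficient of (v - 2)^3 in the expansion is -1/16, so F′′′(2) = 3! * (-1/16) = -3/8.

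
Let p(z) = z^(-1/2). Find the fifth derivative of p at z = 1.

-945/32

The coefficient of (z - 1)^5 in the expansion is -63/256, so p^(5)(1) = 5! * (-63/256) = -945/32.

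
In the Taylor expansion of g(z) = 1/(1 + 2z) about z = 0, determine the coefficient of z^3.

[z^0] = 1;  [z^1] = -2;  [z^2] = 4;  [z^3] = -8.

-8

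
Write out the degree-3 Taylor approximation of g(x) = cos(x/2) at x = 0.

Differentiate repeatedly and evaluate at the center.
[x^0] = 1;  [x^1] = 0;  [x^2] = -1/8;  [x^3] = 0.

1 - x^2/8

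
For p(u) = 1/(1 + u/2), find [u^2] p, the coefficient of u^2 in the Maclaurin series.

p(0) = 1
p′(0) = -1/2
p′′(0) = 1/2
So c_2 = p′′(0)/2! = 1/4.

1/4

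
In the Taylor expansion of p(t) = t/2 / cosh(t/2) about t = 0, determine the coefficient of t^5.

5/768

Divide the numerator series by the denominator series (power-series long division).
p(0) = 0
p′(0) = 1/2
p′′(0) = 0
p′′′(0) = -3/8
p^(4)(0) = 0
p^(5)(0) = 25/32
So c_5 = p^(5)(0)/5! = 5/768.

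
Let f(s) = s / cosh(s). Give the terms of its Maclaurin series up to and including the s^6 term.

5*s^5/24 - s^3/2 + s

Divide the numerator series by the denominator series (power-series long division).
f(0) = 0
f′(0) = 1
f′′(0) = 0
f′′′(0) = -3
f^(4)(0) = 0
f^(5)(0) = 25
f^(6)(0) = 0
Then c_k = f^(k)(0)/k! gives each Taylor coefficient.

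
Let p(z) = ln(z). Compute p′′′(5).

2/125

Differentiate repeatedly and evaluate at the center.
The coefficient of (z - 5)^3 in the expansion is 1/375, so p′′′(5) = 3! * (1/375) = 2/125.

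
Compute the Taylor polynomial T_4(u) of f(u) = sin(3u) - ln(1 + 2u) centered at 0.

Combine the two series term by term.
f(0) = 0
f′(0) = 1
f′′(0) = 4
f′′′(0) = -43
f^(4)(0) = 96
Dividing each by k! gives the coefficients c_0, ..., c_4.

4*u^4 - 43*u^3/6 + 2*u^2 + u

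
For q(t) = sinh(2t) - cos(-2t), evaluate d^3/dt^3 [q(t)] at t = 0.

Expand each term separately and add.
The coefficient of t^3 in the expansion is 4/3, so q′′′(0) = 3! * (4/3) = 8.

8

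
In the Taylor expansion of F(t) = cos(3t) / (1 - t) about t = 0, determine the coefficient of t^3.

Write out both Maclaurin series and multiply, keeping only the needed powers.
F(0) = 1
F′(0) = 1
F′′(0) = -7
F′′′(0) = -21
So c_3 = F′′′(0)/3! = -7/2.

-7/2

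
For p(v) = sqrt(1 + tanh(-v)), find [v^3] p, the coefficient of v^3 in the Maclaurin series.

Let u equal the inner series; expand the outer function in u and truncate.
p(0) = 1
p′(0) = -1/2
p′′(0) = -1/4
p′′′(0) = 5/8

5/48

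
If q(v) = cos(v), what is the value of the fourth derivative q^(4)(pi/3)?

1/2

Differentiate repeatedly and evaluate at the center.
The coefficient of (v - pi/3)^4 in the expansion is 1/48, so q^(4)(pi/3) = 4! * (1/48) = 1/2.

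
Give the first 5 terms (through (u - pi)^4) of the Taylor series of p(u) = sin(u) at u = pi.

Compute the successive derivatives at the expansion point and divide by k!.
p(pi) = 0
p′(pi) = -1
p′′(pi) = 0
p′′′(pi) = 1
p^(4)(pi) = 0

(u - pi)^3/6 - (u - pi)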